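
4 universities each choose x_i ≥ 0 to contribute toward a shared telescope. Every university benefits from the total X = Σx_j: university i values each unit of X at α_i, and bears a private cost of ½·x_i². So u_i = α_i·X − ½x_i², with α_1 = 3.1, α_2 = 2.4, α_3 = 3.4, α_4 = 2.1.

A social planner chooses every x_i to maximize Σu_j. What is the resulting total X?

Planner FOC: ∂(Σu_j)/∂x_i = (Σα_j) − x_i = 0, so x_i^SO = Σα_j = 11 for every i; X^SO = 44.

44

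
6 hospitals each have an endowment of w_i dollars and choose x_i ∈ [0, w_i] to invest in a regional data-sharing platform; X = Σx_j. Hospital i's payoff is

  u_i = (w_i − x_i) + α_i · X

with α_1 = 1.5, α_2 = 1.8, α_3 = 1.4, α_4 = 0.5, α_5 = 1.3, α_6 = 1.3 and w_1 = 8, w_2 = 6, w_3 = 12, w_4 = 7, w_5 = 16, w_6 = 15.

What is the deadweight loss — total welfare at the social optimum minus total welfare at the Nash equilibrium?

47.6

∂u_i/∂x_i = α_i − 1, so hospital i contributes w_i if α_i > 1, else 0.
α_i > 1 for i ∈ {1, 2, 3, 5, 6}; NE contributions (8, 6, 12, 0, 16, 15), X = 57.
W^NE = Σw_i − X^NE + (Σα_i)·X^NE = 64 + 6.8·57 = 451.6.
Planner: ∂(Σu_j)/∂x_i = Σα_j − 1 = 6.8 > 0, so everyone contributes w_i; X^SO = 64, W^SO = 64 + 6.8·64 = 499.2.
Deadweight loss = 47.6.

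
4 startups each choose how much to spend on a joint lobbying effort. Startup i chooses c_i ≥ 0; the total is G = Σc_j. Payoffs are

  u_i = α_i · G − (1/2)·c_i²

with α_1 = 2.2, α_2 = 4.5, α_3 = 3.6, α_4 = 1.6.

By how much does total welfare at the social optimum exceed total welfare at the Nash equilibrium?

Startup i's FOC: ∂u_i/∂c_i = α_i − c_i = 0, so c_i* = α_i.
NE contributions = (2.2, 4.5, 3.6, 1.6); G = 11.9.
W^NE = (Σα)·G − ½Σα_i² = 11.9² − ½·40.61 = 121.305.
Planner sets c_i = Σα_j = 11.9 for every i, so G^SO = 4·11.9 = 47.6.
W^SO = (Σα)·G^SO − ½·4·(Σα)² = (4/2)·11.9² = 283.22.
Deadweight loss = W^SO − W^NE = 161.915.

161.915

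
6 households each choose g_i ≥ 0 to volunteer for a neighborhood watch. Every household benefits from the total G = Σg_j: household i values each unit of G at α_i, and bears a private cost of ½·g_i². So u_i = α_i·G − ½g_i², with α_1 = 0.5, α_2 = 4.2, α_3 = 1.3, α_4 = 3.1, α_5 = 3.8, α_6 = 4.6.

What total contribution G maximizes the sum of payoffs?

Planner FOC: ∂(Σu_j)/∂g_i = (Σα_j) − g_i = 0, so g_i^SO = Σα_j = 17.5 for every i; G^SO = 105.

105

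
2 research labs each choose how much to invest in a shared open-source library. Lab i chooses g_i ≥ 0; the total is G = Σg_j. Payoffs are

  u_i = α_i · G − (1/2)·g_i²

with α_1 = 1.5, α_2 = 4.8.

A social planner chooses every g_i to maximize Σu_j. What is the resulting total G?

12.6

Planner FOC: ∂(Σu_j)/∂g_i = (Σα_j) − g_i = 0, so g_i^SO = Σα_j = 6.3 for every i; G^SO = 12.6.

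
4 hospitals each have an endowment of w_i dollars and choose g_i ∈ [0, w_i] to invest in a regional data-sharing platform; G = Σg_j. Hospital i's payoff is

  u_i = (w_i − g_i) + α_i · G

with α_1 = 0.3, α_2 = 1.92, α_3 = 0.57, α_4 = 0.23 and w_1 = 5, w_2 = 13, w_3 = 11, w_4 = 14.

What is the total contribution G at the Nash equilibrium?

∂u_i/∂g_i = α_i − 1, so hospital i contributes w_i if α_i > 1, else 0.
α_i > 1 for i ∈ {2}; NE contributions (0, 13, 0, 0), G = 13.

13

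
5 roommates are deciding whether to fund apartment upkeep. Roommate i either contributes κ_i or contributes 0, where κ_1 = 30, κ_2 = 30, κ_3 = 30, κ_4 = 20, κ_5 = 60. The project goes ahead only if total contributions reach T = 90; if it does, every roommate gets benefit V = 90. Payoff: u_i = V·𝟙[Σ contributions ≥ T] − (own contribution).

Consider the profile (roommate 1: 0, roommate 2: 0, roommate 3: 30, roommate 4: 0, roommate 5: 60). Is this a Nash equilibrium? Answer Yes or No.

Yes

Total = 90 ≥ 90: provided.
Roommate 1 (pledges 0, payoff 90): pledging 30 → total 120, payoff 60. No gain.
Roommate 2 (pledges 0, payoff 90): pledging 30 → total 120, payoff 60. No gain.
Roommate 3 (pledges 30, payoff 60): dropping to 0 → total 60, payoff 0. No gain.
Roommate 4 (pledges 0, payoff 90): pledging 20 → total 110, payoff 70. No gain.
Roommate 5 (pledges 60, payoff 30): dropping to 0 → total 30, payoff 0. No gain.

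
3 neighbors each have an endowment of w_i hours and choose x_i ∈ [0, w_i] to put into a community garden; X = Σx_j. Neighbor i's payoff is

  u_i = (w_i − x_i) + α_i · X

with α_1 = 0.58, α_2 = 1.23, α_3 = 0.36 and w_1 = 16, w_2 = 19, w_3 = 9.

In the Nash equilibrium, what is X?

19

∂u_i/∂x_i = α_i − 1, so neighbor i contributes w_i if α_i > 1, else 0.
α_i > 1 for i ∈ {2}; NE contributions (0, 19, 0), X = 19.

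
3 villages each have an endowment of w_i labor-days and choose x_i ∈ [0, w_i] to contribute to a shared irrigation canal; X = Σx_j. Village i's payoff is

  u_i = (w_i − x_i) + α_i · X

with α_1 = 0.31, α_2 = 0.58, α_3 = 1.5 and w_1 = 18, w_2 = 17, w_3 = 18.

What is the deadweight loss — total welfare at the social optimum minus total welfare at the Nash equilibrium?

48.65

∂u_i/∂x_i = α_i − 1, so village i contributes w_i if α_i > 1, else 0.
α_i > 1 for i ∈ {3}; NE contributions (0, 0, 18), X = 18.
W^NE = Σw_i − X^NE + (Σα_i)·X^NE = 53 + 1.39·18 = 78.02.
Planner: ∂(Σu_j)/∂x_i = Σα_j − 1 = 1.39 > 0, so everyone contributes w_i; X^SO = 53, W^SO = 53 + 1.39·53 = 126.67.
Deadweight loss = 48.65.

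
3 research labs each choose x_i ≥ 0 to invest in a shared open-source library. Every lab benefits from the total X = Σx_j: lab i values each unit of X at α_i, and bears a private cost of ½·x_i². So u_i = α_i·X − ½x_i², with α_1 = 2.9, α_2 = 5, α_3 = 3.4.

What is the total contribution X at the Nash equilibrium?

11.3

Lab i's FOC: ∂u_i/∂x_i = α_i − x_i = 0, so x_i* = α_i.
NE contributions = (2.9, 5, 3.4); X = 11.3.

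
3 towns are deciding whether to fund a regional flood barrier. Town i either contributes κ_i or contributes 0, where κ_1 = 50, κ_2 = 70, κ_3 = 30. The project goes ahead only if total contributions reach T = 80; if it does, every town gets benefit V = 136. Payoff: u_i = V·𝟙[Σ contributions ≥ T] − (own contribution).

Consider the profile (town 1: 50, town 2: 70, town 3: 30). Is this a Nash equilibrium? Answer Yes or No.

No

Total = 150 ≥ 80: provided.
Town 1 (pledges 50, payoff 86): dropping to 0 → total 100, payoff 136. Profitable deviation.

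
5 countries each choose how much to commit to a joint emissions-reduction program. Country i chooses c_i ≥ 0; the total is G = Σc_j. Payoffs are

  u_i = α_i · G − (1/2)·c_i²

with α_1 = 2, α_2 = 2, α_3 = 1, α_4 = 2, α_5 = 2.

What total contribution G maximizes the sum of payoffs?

Planner FOC: ∂(Σu_j)/∂c_i = (Σα_j) − c_i = 0, so c_i^SO = Σα_j = 9 for every i; G^SO = 45.

45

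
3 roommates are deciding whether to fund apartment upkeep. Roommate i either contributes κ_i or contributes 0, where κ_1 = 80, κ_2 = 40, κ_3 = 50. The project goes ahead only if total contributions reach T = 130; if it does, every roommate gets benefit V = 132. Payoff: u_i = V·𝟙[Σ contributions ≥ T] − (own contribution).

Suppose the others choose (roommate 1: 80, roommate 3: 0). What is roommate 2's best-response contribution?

Others' total = 80. Even contributing 40 gives 120 < 130: no benefit either way.
Best response: 0.

0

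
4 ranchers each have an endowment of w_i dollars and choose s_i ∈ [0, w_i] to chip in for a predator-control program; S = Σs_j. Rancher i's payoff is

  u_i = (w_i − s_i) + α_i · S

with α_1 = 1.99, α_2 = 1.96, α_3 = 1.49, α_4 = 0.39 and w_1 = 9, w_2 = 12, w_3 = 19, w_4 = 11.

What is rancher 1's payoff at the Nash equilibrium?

79.6

∂u_i/∂s_i = α_i − 1, so rancher i contributes w_i if α_i > 1, else 0.
α_i > 1 for i ∈ {1, 2, 3}; NE contributions (9, 12, 19, 0), S = 40.
u_1 = (9 − 9) + 1.99·40 = 79.6.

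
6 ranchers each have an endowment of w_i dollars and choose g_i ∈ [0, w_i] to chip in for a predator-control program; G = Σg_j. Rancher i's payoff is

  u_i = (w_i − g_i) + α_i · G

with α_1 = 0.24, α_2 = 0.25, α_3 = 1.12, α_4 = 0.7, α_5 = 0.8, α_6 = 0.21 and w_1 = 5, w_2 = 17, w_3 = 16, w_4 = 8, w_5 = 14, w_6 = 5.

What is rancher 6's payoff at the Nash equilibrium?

∂u_i/∂g_i = α_i − 1, so rancher i contributes w_i if α_i > 1, else 0.
α_i > 1 for i ∈ {3}; NE contributions (0, 0, 16, 0, 0, 0), G = 16.
u_6 = (5 − 0) + 0.21·16 = 8.36.

8.36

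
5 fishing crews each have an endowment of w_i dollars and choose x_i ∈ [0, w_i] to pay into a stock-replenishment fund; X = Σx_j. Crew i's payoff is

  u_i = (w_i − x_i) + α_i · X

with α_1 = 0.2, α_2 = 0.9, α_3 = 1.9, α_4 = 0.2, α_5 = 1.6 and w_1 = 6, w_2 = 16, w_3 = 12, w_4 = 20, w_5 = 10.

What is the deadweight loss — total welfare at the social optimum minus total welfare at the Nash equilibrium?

159.6

∂u_i/∂x_i = α_i − 1, so crew i contributes w_i if α_i > 1, else 0.
α_i > 1 for i ∈ {3, 5}; NE contributions (0, 0, 12, 0, 10), X = 22.
W^NE = Σw_i − X^NE + (Σα_i)·X^NE = 64 + 3.8·22 = 147.6.
Planner: ∂(Σu_j)/∂x_i = Σα_j − 1 = 3.8 > 0, so everyone contributes w_i; X^SO = 64, W^SO = 64 + 3.8·64 = 307.2.
Deadweight loss = 159.6.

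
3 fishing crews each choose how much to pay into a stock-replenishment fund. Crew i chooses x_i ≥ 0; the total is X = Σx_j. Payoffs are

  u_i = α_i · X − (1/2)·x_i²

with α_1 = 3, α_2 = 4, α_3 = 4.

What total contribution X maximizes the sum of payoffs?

Planner FOC: ∂(Σu_j)/∂x_i = (Σα_j) − x_i = 0, so x_i^SO = Σα_j = 11 for every i; X^SO = 33.

33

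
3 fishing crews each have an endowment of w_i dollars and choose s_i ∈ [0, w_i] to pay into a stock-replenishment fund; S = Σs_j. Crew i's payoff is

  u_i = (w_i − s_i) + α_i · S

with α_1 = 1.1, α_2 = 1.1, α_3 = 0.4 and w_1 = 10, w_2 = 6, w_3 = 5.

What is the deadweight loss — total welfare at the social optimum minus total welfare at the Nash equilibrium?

∂u_i/∂s_i = α_i − 1, so crew i contributes w_i if α_i > 1, else 0.
α_i > 1 for i ∈ {1, 2}; NE contributions (10, 6, 0), S = 16.
W^NE = Σw_i − S^NE + (Σα_i)·S^NE = 21 + 1.6·16 = 46.6.
Planner: ∂(Σu_j)/∂s_i = Σα_j − 1 = 1.6 > 0, so everyone contributes w_i; S^SO = 21, W^SO = 21 + 1.6·21 = 54.6.
Deadweight loss = 8.

8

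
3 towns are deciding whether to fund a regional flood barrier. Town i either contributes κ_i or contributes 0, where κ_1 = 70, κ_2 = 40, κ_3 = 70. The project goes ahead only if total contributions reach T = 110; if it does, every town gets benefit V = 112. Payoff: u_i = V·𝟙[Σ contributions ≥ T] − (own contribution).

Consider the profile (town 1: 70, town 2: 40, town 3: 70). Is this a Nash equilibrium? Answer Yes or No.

Total = 180 ≥ 110: provided.
Town 1 (pledges 70, payoff 42): dropping to 0 → total 110, payoff 112. Profitable deviation.

No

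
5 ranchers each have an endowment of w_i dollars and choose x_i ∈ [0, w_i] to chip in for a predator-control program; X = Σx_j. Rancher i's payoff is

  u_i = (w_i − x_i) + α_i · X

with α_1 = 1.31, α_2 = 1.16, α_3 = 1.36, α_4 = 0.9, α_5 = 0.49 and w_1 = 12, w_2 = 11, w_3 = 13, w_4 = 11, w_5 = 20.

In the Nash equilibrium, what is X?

36

∂u_i/∂x_i = α_i − 1, so rancher i contributes w_i if α_i > 1, else 0.
α_i > 1 for i ∈ {1, 2, 3}; NE contributions (12, 11, 13, 0, 0), X = 36.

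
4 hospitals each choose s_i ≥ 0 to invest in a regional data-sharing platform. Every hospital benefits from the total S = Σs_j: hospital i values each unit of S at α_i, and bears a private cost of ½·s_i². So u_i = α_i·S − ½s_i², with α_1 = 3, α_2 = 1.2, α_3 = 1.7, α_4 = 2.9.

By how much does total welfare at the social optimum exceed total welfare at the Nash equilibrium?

Hospital i's FOC: ∂u_i/∂s_i = α_i − s_i = 0, so s_i* = α_i.
NE contributions = (3, 1.2, 1.7, 2.9); S = 8.8.
W^NE = (Σα)·S − ½Σα_i² = 8.8² − ½·21.74 = 66.57.
Planner sets s_i = Σα_j = 8.8 for every i, so S^SO = 4·8.8 = 35.2.
W^SO = (Σα)·S^SO − ½·4·(Σα)² = (4/2)·8.8² = 154.88.
Deadweight loss = W^SO − W^NE = 88.31.

88.31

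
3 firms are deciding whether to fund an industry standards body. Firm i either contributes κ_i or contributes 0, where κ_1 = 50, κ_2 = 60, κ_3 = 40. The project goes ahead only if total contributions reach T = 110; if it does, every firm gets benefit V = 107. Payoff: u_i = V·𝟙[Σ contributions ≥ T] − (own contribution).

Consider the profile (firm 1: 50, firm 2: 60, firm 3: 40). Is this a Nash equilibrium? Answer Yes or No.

Total = 150 ≥ 110: provided.
Firm 1 (pledges 50, payoff 57): dropping to 0 → total 100, payoff 0. No gain.
Firm 2 (pledges 60, payoff 47): dropping to 0 → total 90, payoff 0. No gain.
Firm 3 (pledges 40, payoff 67): dropping to 0 → total 110, payoff 107. Profitable deviation.

No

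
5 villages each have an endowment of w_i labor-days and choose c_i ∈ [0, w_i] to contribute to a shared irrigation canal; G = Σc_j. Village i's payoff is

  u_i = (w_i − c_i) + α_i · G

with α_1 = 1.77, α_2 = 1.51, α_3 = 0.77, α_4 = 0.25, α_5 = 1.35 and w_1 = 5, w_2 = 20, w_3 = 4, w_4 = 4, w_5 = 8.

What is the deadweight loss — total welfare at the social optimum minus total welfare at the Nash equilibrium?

37.2

∂u_i/∂c_i = α_i − 1, so village i contributes w_i if α_i > 1, else 0.
α_i > 1 for i ∈ {1, 2, 5}; NE contributions (5, 20, 0, 0, 8), G = 33.
W^NE = Σw_i − G^NE + (Σα_i)·G^NE = 41 + 4.65·33 = 194.45.
Planner: ∂(Σu_j)/∂c_i = Σα_j − 1 = 4.65 > 0, so everyone contributes w_i; G^SO = 41, W^SO = 41 + 4.65·41 = 231.65.
Deadweight loss = 37.2.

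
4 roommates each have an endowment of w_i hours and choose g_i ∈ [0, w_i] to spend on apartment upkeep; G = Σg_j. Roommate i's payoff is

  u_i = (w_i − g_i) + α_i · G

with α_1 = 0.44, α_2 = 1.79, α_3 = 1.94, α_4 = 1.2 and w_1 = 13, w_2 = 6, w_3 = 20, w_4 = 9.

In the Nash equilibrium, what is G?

35

∂u_i/∂g_i = α_i − 1, so roommate i contributes w_i if α_i > 1, else 0.
α_i > 1 for i ∈ {2, 3, 4}; NE contributions (0, 6, 20, 9), G = 35.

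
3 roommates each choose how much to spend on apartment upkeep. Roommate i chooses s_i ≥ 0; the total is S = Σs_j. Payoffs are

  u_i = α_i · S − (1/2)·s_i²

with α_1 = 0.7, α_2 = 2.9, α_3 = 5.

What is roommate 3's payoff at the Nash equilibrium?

Roommate i's FOC: ∂u_i/∂s_i = α_i − s_i = 0, so s_i* = α_i.
NE contributions = (0.7, 2.9, 5); S = 8.6.
u_3 = α_3·S − ½·(s_3)² = 5·8.6 − ½·5² = 30.5.

30.5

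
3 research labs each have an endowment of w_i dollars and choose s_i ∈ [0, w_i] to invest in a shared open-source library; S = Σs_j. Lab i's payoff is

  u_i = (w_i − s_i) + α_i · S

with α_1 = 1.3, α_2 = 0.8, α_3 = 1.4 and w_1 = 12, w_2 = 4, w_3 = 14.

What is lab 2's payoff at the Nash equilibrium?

∂u_i/∂s_i = α_i − 1, so lab i contributes w_i if α_i > 1, else 0.
α_i > 1 for i ∈ {1, 3}; NE contributions (12, 0, 14), S = 26.
u_2 = (4 − 0) + 0.8·26 = 24.8.

24.8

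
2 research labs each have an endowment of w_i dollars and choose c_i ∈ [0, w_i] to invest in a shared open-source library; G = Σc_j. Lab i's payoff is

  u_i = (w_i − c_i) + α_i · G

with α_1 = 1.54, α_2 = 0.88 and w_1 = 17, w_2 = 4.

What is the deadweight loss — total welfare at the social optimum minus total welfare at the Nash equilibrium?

∂u_i/∂c_i = α_i − 1, so lab i contributes w_i if α_i > 1, else 0.
α_i > 1 for i ∈ {1}; NE contributions (17, 0), G = 17.
W^NE = Σw_i − G^NE + (Σα_i)·G^NE = 21 + 1.42·17 = 45.14.
Planner: ∂(Σu_j)/∂c_i = Σα_j − 1 = 1.42 > 0, so everyone contributes w_i; G^SO = 21, W^SO = 21 + 1.42·21 = 50.82.
Deadweight loss = 5.68.

5.68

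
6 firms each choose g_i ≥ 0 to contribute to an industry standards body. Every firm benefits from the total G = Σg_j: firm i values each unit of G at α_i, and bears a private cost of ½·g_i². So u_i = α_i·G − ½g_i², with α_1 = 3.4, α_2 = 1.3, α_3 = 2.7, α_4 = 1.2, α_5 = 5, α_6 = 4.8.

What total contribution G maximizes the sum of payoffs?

Planner FOC: ∂(Σu_j)/∂g_i = (Σα_j) − g_i = 0, so g_i^SO = Σα_j = 18.4 for every i; G^SO = 110.4.

110.4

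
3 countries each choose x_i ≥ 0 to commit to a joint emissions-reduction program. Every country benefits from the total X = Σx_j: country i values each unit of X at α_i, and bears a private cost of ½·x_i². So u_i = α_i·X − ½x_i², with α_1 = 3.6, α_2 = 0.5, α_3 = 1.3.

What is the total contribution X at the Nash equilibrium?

5.4

Country i's FOC: ∂u_i/∂x_i = α_i − x_i = 0, so x_i* = α_i.
NE contributions = (3.6, 0.5, 1.3); X = 5.4.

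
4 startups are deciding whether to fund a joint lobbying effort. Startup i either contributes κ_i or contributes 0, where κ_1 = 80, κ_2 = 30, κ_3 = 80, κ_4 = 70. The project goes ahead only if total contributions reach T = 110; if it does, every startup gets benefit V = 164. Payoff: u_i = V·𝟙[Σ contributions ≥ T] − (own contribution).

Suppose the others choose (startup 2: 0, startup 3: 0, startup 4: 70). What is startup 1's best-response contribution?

Others' total = 70. Contributing 80 brings total to 150 ≥ 110: gain V − κ_1 = 84.
Best response: 80.

80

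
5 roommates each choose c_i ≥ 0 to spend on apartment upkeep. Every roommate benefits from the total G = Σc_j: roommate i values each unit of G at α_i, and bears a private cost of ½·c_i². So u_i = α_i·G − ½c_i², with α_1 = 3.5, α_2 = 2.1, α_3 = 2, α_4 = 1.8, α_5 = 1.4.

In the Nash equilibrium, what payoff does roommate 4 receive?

Roommate i's FOC: ∂u_i/∂c_i = α_i − c_i = 0, so c_i* = α_i.
NE contributions = (3.5, 2.1, 2, 1.8, 1.4); G = 10.8.
u_4 = α_4·G − ½·(c_4)² = 1.8·10.8 − ½·1.8² = 17.82.

17.82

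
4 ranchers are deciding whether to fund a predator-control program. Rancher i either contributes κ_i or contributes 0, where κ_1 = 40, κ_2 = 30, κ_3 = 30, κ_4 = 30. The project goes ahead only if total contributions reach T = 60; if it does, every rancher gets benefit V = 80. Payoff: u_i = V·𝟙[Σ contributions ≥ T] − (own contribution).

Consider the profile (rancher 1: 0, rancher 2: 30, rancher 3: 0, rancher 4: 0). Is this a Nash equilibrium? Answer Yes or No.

No

Total = 30 < 60: not provided.
Rancher 1 (pledges 0, payoff 0): pledging 40 → total 70, payoff 40. Profitable deviation.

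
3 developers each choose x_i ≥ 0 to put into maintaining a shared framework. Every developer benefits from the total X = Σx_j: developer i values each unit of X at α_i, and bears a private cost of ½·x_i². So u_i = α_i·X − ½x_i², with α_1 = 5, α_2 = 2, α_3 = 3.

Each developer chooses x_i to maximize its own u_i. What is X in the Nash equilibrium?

10

Developer i's FOC: ∂u_i/∂x_i = α_i − x_i = 0, so x_i* = α_i.
NE contributions = (5, 2, 3); X = 10.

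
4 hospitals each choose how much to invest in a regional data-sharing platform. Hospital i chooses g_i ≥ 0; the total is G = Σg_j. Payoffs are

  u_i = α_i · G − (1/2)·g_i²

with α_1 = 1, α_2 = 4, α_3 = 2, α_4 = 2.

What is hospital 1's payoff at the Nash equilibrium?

Hospital i's FOC: ∂u_i/∂g_i = α_i − g_i = 0, so g_i* = α_i.
NE contributions = (1, 4, 2, 2); G = 9.
u_1 = α_1·G − ½·(g_1)² = 1·9 − ½·1² = 8.5.

8.5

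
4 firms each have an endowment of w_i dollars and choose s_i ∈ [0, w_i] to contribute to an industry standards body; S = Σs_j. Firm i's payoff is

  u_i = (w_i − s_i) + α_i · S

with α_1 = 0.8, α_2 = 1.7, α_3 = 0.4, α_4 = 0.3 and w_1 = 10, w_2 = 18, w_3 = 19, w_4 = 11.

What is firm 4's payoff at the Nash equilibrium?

∂u_i/∂s_i = α_i − 1, so firm i contributes w_i if α_i > 1, else 0.
α_i > 1 for i ∈ {2}; NE contributions (0, 18, 0, 0), S = 18.
u_4 = (11 − 0) + 0.3·18 = 16.4.

16.4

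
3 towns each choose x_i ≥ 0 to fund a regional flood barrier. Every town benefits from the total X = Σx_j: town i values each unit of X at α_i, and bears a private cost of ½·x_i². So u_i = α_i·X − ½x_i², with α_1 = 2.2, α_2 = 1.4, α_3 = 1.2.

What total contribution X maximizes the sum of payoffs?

Planner FOC: ∂(Σu_j)/∂x_i = (Σα_j) − x_i = 0, so x_i^SO = Σα_j = 4.8 for every i; X^SO = 14.4.

14.4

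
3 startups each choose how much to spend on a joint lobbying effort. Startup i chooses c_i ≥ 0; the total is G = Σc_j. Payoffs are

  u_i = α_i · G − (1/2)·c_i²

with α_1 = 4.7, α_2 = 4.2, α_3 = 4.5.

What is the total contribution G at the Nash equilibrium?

13.4

Startup i's FOC: ∂u_i/∂c_i = α_i − c_i = 0, so c_i* = α_i.
NE contributions = (4.7, 4.2, 4.5); G = 13.4.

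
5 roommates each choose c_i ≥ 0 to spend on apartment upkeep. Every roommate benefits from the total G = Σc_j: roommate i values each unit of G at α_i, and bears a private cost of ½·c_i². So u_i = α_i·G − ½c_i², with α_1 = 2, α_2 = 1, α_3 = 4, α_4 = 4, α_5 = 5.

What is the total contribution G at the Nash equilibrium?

16

Roommate i's FOC: ∂u_i/∂c_i = α_i − c_i = 0, so c_i* = α_i.
NE contributions = (2, 1, 4, 4, 5); G = 16.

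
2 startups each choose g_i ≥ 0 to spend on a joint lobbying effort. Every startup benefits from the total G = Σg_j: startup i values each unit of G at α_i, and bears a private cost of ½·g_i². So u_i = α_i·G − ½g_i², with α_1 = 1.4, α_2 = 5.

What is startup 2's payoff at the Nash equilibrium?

19.5

Startup i's FOC: ∂u_i/∂g_i = α_i − g_i = 0, so g_i* = α_i.
NE contributions = (1.4, 5); G = 6.4.
u_2 = α_2·G − ½·(g_2)² = 5·6.4 − ½·5² = 19.5.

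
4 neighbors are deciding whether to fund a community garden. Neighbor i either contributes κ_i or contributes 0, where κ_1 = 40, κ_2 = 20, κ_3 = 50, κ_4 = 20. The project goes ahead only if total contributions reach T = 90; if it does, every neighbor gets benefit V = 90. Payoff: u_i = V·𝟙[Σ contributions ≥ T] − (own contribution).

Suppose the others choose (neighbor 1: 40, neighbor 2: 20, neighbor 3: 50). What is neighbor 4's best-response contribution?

0

Others' total = 110 ≥ 90; contributing adds cost 20 for no extra benefit.
Best response: 0.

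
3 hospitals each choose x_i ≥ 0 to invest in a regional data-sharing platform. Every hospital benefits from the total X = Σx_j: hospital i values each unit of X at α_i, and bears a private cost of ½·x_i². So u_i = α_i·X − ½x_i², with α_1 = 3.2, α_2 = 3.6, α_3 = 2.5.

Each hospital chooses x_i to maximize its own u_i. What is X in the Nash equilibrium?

Hospital i's FOC: ∂u_i/∂x_i = α_i − x_i = 0, so x_i* = α_i.
NE contributions = (3.2, 3.6, 2.5); X = 9.3.

9.3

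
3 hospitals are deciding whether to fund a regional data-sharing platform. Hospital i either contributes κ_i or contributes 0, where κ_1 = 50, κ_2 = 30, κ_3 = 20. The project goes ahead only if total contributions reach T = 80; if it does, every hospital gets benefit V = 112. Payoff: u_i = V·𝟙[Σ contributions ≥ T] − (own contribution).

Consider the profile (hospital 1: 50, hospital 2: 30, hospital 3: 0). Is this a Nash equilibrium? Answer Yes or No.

Total = 80 ≥ 80: provided.
Hospital 1 (pledges 50, payoff 62): dropping to 0 → total 30, payoff 0. No gain.
Hospital 2 (pledges 30, payoff 82): dropping to 0 → total 50, payoff 0. No gain.
Hospital 3 (pledges 0, payoff 112): pledging 20 → total 100, payoff 92. No gain.

Yes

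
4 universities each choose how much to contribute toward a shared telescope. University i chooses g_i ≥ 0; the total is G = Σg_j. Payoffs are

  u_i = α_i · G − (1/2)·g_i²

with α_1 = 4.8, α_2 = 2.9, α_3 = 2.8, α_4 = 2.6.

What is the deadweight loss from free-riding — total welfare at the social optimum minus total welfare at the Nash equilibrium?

194.635

University i's FOC: ∂u_i/∂g_i = α_i − g_i = 0, so g_i* = α_i.
NE contributions = (4.8, 2.9, 2.8, 2.6); G = 13.1.
W^NE = (Σα)·G − ½Σα_i² = 13.1² − ½·46.05 = 148.585.
Planner sets g_i = Σα_j = 13.1 for every i, so G^SO = 4·13.1 = 52.4.
W^SO = (Σα)·G^SO − ½·4·(Σα)² = (4/2)·13.1² = 343.22.
Deadweight loss = W^SO − W^NE = 194.635.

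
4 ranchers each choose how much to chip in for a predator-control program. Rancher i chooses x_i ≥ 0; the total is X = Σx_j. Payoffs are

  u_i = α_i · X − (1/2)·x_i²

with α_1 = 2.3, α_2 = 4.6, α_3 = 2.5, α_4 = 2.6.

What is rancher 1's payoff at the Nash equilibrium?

24.955

Rancher i's FOC: ∂u_i/∂x_i = α_i − x_i = 0, so x_i* = α_i.
NE contributions = (2.3, 4.6, 2.5, 2.6); X = 12.
u_1 = α_1·X − ½·(x_1)² = 2.3·12 − ½·2.3² = 24.955.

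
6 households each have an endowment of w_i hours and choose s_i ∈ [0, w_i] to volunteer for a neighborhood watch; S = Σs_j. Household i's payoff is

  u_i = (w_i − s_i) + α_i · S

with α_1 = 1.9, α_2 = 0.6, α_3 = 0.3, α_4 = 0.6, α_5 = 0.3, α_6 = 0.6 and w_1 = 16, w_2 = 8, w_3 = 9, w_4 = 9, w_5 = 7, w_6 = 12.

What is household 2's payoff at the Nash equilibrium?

∂u_i/∂s_i = α_i − 1, so household i contributes w_i if α_i > 1, else 0.
α_i > 1 for i ∈ {1}; NE contributions (16, 0, 0, 0, 0, 0), S = 16.
u_2 = (8 − 0) + 0.6·16 = 17.6.

17.6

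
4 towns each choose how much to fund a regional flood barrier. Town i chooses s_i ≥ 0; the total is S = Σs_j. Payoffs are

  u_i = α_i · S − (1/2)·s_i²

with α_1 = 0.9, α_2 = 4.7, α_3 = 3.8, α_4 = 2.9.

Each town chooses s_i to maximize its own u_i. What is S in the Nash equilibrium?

12.3

Town i's FOC: ∂u_i/∂s_i = α_i − s_i = 0, so s_i* = α_i.
NE contributions = (0.9, 4.7, 3.8, 2.9); S = 12.3.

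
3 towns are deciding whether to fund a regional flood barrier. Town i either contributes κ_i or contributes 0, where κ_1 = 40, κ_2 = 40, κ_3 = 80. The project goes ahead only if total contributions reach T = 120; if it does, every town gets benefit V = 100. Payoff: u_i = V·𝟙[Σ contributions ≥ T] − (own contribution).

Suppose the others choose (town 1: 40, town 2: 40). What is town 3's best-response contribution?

Others' total = 80. Contributing 80 brings total to 160 ≥ 120: gain V − κ_3 = 20.
Best response: 80.

80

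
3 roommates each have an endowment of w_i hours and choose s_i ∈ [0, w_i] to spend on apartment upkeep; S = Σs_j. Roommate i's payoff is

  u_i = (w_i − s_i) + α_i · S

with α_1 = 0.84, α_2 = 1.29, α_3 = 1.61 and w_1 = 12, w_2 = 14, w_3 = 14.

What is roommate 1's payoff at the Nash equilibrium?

35.52

∂u_i/∂s_i = α_i − 1, so roommate i contributes w_i if α_i > 1, else 0.
α_i > 1 for i ∈ {2, 3}; NE contributions (0, 14, 14), S = 28.
u_1 = (12 − 0) + 0.84·28 = 35.52.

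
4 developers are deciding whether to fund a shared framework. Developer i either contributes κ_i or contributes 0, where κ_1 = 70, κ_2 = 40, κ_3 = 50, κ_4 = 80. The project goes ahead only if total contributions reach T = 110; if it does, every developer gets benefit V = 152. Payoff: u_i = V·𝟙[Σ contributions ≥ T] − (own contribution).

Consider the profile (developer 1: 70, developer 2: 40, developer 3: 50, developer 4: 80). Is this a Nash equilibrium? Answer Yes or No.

No

Total = 240 ≥ 110: provided.
Developer 1 (pledges 70, payoff 82): dropping to 0 → total 170, payoff 152. Profitable deviation.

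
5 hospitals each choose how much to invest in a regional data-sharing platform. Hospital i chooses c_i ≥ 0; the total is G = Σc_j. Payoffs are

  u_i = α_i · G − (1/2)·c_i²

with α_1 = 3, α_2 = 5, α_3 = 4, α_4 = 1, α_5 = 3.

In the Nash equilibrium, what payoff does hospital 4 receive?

Hospital i's FOC: ∂u_i/∂c_i = α_i − c_i = 0, so c_i* = α_i.
NE contributions = (3, 5, 4, 1, 3); G = 16.
u_4 = α_4·G − ½·(c_4)² = 1·16 − ½·1² = 15.5.

15.5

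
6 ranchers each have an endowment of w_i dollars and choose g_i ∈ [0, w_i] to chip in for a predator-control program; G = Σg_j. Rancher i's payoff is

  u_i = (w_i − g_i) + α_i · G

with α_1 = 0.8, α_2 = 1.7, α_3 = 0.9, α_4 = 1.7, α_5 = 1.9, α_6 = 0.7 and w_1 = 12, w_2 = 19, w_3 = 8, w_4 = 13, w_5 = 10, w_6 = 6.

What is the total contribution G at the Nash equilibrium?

42

∂u_i/∂g_i = α_i − 1, so rancher i contributes w_i if α_i > 1, else 0.
α_i > 1 for i ∈ {2, 4, 5}; NE contributions (0, 19, 0, 13, 10, 0), G = 42.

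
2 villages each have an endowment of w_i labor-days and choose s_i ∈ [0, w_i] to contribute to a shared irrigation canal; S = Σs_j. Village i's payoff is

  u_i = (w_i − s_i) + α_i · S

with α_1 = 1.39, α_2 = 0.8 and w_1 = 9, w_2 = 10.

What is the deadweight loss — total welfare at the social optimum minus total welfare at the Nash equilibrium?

∂u_i/∂s_i = α_i − 1, so village i contributes w_i if α_i > 1, else 0.
α_i > 1 for i ∈ {1}; NE contributions (9, 0), S = 9.
W^NE = Σw_i − S^NE + (Σα_i)·S^NE = 19 + 1.19·9 = 29.71.
Planner: ∂(Σu_j)/∂s_i = Σα_j − 1 = 1.19 > 0, so everyone contributes w_i; S^SO = 19, W^SO = 19 + 1.19·19 = 41.61.
Deadweight loss = 11.9.

11.9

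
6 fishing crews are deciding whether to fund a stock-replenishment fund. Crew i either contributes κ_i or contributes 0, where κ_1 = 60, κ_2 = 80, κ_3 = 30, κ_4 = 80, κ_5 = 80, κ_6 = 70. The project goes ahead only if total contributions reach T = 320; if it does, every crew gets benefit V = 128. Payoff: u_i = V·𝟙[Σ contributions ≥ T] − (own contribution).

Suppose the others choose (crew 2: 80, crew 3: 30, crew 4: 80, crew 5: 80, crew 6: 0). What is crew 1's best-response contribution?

60

Others' total = 270. Contributing 60 brings total to 330 ≥ 320: gain V − κ_1 = 68.
Best response: 60.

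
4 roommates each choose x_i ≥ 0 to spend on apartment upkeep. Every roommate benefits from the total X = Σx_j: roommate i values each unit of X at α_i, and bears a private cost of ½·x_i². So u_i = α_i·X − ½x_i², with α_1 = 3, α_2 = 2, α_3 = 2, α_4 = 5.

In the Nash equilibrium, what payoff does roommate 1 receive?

Roommate i's FOC: ∂u_i/∂x_i = α_i − x_i = 0, so x_i* = α_i.
NE contributions = (3, 2, 2, 5); X = 12.
u_1 = α_1·X − ½·(x_1)² = 3·12 − ½·3² = 31.5.

31.5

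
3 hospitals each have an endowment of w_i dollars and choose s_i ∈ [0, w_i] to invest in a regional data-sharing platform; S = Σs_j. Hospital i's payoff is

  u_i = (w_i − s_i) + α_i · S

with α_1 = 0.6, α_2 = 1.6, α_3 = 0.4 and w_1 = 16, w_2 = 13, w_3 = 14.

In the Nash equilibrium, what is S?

13

∂u_i/∂s_i = α_i − 1, so hospital i contributes w_i if α_i > 1, else 0.
α_i > 1 for i ∈ {2}; NE contributions (0, 13, 0), S = 13.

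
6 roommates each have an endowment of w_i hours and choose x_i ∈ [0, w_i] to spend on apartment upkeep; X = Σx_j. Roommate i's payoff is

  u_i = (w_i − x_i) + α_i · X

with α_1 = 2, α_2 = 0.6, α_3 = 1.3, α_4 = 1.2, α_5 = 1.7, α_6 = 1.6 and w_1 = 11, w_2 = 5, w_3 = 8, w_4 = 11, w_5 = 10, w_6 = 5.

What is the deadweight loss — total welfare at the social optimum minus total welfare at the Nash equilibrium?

37

∂u_i/∂x_i = α_i − 1, so roommate i contributes w_i if α_i > 1, else 0.
α_i > 1 for i ∈ {1, 3, 4, 5, 6}; NE contributions (11, 0, 8, 11, 10, 5), X = 45.
W^NE = Σw_i − X^NE + (Σα_i)·X^NE = 50 + 7.4·45 = 383.
Planner: ∂(Σu_j)/∂x_i = Σα_j − 1 = 7.4 > 0, so everyone contributes w_i; X^SO = 50, W^SO = 50 + 7.4·50 = 420.
Deadweight loss = 37.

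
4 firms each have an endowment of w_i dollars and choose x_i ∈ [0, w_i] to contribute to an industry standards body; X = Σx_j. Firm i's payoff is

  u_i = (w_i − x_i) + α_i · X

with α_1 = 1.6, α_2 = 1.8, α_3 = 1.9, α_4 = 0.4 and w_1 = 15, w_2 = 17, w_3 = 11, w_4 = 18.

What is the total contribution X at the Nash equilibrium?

43

∂u_i/∂x_i = α_i − 1, so firm i contributes w_i if α_i > 1, else 0.
α_i > 1 for i ∈ {1, 2, 3}; NE contributions (15, 17, 11, 0), X = 43.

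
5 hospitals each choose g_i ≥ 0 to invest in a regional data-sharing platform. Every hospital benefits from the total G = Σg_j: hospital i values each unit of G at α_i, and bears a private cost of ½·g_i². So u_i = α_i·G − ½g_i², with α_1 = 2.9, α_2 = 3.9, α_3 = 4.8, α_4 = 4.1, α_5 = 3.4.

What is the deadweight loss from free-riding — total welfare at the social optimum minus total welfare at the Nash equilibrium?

Hospital i's FOC: ∂u_i/∂g_i = α_i − g_i = 0, so g_i* = α_i.
NE contributions = (2.9, 3.9, 4.8, 4.1, 3.4); G = 19.1.
W^NE = (Σα)·G − ½Σα_i² = 19.1² − ½·75.03 = 327.295.
Planner sets g_i = Σα_j = 19.1 for every i, so G^SO = 5·19.1 = 95.5.
W^SO = (Σα)·G^SO − ½·5·(Σα)² = (5/2)·19.1² = 912.025.
Deadweight loss = W^SO − W^NE = 584.73.

584.73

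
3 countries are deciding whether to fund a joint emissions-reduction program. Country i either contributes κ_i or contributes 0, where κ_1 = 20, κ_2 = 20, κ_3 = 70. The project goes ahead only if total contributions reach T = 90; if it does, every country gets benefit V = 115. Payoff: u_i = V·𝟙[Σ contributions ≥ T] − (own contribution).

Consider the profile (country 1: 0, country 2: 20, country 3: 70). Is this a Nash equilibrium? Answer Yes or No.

Yes

Total = 90 ≥ 90: provided.
Country 1 (pledges 0, payoff 115): pledging 20 → total 110, payoff 95. No gain.
Country 2 (pledges 20, payoff 95): dropping to 0 → total 70, payoff 0. No gain.
Country 3 (pledges 70, payoff 45): dropping to 0 → total 20, payoff 0. No gain.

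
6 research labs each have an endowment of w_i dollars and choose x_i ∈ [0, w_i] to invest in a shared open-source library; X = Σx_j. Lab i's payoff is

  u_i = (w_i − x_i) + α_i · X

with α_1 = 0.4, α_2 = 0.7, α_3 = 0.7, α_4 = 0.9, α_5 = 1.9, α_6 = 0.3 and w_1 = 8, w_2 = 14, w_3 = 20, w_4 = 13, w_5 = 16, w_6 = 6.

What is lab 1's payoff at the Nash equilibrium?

14.4

∂u_i/∂x_i = α_i − 1, so lab i contributes w_i if α_i > 1, else 0.
α_i > 1 for i ∈ {5}; NE contributions (0, 0, 0, 0, 16, 0), X = 16.
u_1 = (8 − 0) + 0.4·16 = 14.4.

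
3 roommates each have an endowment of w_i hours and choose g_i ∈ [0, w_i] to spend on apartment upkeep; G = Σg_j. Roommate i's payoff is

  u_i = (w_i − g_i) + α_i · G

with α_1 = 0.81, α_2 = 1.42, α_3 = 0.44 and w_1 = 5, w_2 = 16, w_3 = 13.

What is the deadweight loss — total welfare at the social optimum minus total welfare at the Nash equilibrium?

30.06

∂u_i/∂g_i = α_i − 1, so roommate i contributes w_i if α_i > 1, else 0.
α_i > 1 for i ∈ {2}; NE contributions (0, 16, 0), G = 16.
W^NE = Σw_i − G^NE + (Σα_i)·G^NE = 34 + 1.67·16 = 60.72.
Planner: ∂(Σu_j)/∂g_i = Σα_j − 1 = 1.67 > 0, so everyone contributes w_i; G^SO = 34, W^SO = 34 + 1.67·34 = 90.78.
Deadweight loss = 30.06.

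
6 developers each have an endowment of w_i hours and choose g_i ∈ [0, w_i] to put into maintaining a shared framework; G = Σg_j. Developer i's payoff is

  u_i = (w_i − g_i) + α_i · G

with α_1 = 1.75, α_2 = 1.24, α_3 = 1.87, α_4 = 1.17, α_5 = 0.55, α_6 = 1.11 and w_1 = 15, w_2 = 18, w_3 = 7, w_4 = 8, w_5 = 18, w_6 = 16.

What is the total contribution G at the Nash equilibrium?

∂u_i/∂g_i = α_i − 1, so developer i contributes w_i if α_i > 1, else 0.
α_i > 1 for i ∈ {1, 2, 3, 4, 6}; NE contributions (15, 18, 7, 8, 0, 16), G = 64.

64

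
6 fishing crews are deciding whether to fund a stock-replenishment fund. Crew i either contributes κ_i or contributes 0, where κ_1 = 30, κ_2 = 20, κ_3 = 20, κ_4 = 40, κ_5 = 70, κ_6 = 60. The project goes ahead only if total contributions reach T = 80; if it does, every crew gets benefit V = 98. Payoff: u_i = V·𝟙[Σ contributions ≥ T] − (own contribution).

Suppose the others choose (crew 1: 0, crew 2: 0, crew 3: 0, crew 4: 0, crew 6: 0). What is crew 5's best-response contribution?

0

Others' total = 0. Even contributing 70 gives 70 < 80: no benefit either way.
Best response: 0.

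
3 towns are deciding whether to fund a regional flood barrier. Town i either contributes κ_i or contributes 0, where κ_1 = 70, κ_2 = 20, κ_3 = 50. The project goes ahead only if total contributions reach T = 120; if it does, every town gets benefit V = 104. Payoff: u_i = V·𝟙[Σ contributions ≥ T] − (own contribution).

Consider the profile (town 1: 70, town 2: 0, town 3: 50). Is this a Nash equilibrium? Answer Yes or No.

Yes

Total = 120 ≥ 120: provided.
Town 1 (pledges 70, payoff 34): dropping to 0 → total 50, payoff 0. No gain.
Town 2 (pledges 0, payoff 104): pledging 20 → total 140, payoff 84. No gain.
Town 3 (pledges 50, payoff 54): dropping to 0 → total 70, payoff 0. No gain.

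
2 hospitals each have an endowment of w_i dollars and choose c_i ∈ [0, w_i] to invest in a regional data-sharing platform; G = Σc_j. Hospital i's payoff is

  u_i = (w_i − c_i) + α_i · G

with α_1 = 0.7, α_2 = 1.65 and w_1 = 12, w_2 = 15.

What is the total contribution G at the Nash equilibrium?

15

∂u_i/∂c_i = α_i − 1, so hospital i contributes w_i if α_i > 1, else 0.
α_i > 1 for i ∈ {2}; NE contributions (0, 15), G = 15.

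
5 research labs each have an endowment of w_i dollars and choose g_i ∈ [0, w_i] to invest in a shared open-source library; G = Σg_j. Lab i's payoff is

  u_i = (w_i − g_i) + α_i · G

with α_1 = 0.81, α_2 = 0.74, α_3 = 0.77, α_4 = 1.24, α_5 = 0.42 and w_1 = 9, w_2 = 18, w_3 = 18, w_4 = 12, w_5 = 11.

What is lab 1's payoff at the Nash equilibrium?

∂u_i/∂g_i = α_i − 1, so lab i contributes w_i if α_i > 1, else 0.
α_i > 1 for i ∈ {4}; NE contributions (0, 0, 0, 12, 0), G = 12.
u_1 = (9 − 0) + 0.81·12 = 18.72.

18.72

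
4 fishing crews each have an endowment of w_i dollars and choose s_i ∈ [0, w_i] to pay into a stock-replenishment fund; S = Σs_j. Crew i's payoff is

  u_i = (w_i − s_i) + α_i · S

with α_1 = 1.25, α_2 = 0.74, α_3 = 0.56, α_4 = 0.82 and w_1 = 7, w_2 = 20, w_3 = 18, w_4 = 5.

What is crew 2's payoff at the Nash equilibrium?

25.18

∂u_i/∂s_i = α_i − 1, so crew i contributes w_i if α_i > 1, else 0.
α_i > 1 for i ∈ {1}; NE contributions (7, 0, 0, 0), S = 7.
u_2 = (20 − 0) + 0.74·7 = 25.18.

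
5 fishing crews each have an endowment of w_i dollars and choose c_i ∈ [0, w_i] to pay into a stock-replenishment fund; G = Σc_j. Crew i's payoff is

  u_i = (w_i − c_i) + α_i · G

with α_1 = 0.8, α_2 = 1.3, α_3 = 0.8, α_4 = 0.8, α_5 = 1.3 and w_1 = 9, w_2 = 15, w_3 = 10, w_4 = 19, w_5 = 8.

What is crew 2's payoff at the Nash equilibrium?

∂u_i/∂c_i = α_i − 1, so crew i contributes w_i if α_i > 1, else 0.
α_i > 1 for i ∈ {2, 5}; NE contributions (0, 15, 0, 0, 8), G = 23.
u_2 = (15 − 15) + 1.3·23 = 29.9.

29.9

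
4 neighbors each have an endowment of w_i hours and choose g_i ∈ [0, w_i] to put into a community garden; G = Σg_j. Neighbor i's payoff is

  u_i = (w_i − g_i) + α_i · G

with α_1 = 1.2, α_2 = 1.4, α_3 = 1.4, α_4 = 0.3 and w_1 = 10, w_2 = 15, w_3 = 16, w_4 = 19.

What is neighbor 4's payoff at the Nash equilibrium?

31.3

∂u_i/∂g_i = α_i − 1, so neighbor i contributes w_i if α_i > 1, else 0.
α_i > 1 for i ∈ {1, 2, 3}; NE contributions (10, 15, 16, 0), G = 41.
u_4 = (19 − 0) + 0.3·41 = 31.3.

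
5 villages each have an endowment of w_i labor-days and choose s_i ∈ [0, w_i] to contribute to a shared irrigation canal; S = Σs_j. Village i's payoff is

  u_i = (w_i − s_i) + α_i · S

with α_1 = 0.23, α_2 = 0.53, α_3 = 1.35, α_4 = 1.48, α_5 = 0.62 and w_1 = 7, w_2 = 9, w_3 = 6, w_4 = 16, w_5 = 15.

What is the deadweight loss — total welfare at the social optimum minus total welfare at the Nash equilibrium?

99.51

∂u_i/∂s_i = α_i − 1, so village i contributes w_i if α_i > 1, else 0.
α_i > 1 for i ∈ {3, 4}; NE contributions (0, 0, 6, 16, 0), S = 22.
W^NE = Σw_i − S^NE + (Σα_i)·S^NE = 53 + 3.21·22 = 123.62.
Planner: ∂(Σu_j)/∂s_i = Σα_j − 1 = 3.21 > 0, so everyone contributes w_i; S^SO = 53, W^SO = 53 + 3.21·53 = 223.13.
Deadweight loss = 99.51.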